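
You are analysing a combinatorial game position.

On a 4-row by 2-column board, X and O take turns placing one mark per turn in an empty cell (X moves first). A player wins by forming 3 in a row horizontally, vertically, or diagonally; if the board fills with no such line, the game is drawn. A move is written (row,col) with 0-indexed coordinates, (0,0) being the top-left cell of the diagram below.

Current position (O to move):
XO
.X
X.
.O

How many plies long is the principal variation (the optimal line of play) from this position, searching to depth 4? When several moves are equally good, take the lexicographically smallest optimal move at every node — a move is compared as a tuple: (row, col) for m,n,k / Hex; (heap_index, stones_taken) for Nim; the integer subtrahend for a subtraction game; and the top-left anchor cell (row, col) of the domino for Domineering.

[XO/.X/X./.O] O move#1: (1,0):+0/XO/OX/X./.O*, (2,1):-1/XO/.X/XO/.O, (3,0):-1/XO/.X/X./OO
[XO/OX/X./.O] X move#2: (2,1):+0/XO/OX/XX/.O*, (3,0):+0/XO/OX/X./XO
[XO/OX/XX/.O] O move#3: (3,0):+0/XO/OX/XX/OO*
[XO/OX/XX/OO] end (terminal +0, X#4); searched XO/.X/X./.O to 4

PV length from [XO/.X/X./.O]: 3 plies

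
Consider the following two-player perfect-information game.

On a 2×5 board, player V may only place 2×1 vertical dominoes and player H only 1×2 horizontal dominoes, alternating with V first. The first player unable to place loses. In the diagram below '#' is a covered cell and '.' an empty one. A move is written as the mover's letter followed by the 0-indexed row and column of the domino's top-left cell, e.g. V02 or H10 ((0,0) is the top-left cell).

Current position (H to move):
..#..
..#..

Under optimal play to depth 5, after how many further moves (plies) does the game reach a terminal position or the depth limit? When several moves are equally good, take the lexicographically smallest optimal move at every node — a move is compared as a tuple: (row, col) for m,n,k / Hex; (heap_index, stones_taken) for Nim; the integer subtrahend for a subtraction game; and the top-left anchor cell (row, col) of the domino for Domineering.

ply 1, H at ..#../..#.. | H00=-1→###../..#..*; H03=-1→..###/..#..; H10=-1→..#../###..; H13=-1→..#../..###
ply 2, V at ###../..#.. | V03=+1→####./..##.*; V04=+1→###.#/..#.#
ply 3, H at ####./..##. | H10=-1→####./####.*
ply 4, V at ####./####. | V04=+1→#####/#####*
ply 5: #####/##### is terminal -1 (H); from ..#../..#.. depth 5

PV length from [..#../..#..]: 4 plies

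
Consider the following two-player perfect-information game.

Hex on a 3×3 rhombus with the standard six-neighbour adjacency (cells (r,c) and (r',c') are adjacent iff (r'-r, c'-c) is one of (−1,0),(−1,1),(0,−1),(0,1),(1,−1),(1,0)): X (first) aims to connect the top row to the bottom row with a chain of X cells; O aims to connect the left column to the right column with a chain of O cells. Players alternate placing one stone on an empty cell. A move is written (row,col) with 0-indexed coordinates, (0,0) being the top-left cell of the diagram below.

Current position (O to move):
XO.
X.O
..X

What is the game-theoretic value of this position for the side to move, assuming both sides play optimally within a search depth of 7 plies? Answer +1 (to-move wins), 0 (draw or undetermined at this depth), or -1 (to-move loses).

[XO./X.O/..X] O move#1: (0,2):-1/XOO/X.O/..X, (1,1):-1/XO./XOO/..X, (2,0):+1/XO./X.O/O.X*, (2,1):-1/XO./X.O/.OX
[XO./X.O/O.X] X move#2: (0,2):-1/XOX/X.O/O.X*, (1,1):-1/XO./XXO/O.X, (2,1):-1/XO./X.O/OXX
[XOX/X.O/O.X] O move#3: (1,1):+1/XOX/XOO/O.X*, (2,1):+1/XOX/X.O/OOX
[XOX/XOO/O.X] end (terminal -1, X#4); searched XO./X.O/..X to 7

value(XO./X.O/..X, O) = +1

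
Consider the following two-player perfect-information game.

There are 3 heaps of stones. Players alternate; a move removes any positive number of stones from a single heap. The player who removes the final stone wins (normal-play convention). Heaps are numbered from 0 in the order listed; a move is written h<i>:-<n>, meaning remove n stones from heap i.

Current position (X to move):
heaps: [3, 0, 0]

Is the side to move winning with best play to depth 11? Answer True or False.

X winning at [(3,0,0)]: True

p1 X@[(3,0,0)]: h0:-1[(2,0,0)]-1 h0:-2[(1,0,0)]-1 h0:-3[(0,0,0)]+1*
p2 O@[(0,0,0)] terminal -1; root [(3,0,0)] d11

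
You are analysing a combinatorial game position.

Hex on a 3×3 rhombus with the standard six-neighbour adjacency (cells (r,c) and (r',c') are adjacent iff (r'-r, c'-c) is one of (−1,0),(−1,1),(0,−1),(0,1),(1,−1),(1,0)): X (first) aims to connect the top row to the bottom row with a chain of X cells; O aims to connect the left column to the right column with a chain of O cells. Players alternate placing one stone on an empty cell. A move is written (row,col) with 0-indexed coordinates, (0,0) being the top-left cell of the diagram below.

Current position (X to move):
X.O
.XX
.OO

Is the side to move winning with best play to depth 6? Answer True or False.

ply 1, X at X.O/.XX/.OO | (0,1)=-1→XXO/.XX/.OO; (1,0)=-1→X.O/XXX/.OO; (2,0)=+1→X.O/.XX/XOO*
ply 2, O at X.O/.XX/XOO | (0,1)=-1→XOO/.XX/XOO*; (1,0)=-1→X.O/OXX/XOO
ply 3, X at XOO/.XX/XOO | (1,0)=+1→XOO/XXX/XOO*
ply 4: XOO/XXX/XOO is terminal -1 (O); from X.O/.XX/.OO depth 6

X winning at [X.O/.XX/.OO]: True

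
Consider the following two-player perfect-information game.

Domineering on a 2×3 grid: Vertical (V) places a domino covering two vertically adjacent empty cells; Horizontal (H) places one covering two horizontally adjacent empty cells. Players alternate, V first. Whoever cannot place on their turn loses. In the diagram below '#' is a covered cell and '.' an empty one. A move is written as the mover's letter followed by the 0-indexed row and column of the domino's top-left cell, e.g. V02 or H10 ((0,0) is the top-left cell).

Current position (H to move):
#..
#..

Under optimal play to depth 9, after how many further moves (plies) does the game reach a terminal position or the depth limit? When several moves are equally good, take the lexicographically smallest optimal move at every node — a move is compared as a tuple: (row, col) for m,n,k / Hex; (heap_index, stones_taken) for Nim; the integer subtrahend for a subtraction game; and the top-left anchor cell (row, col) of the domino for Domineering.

[#../#..] H move#1: H01:+1/###/#..*, H11:+1/#../###
[###/#..] end (terminal -1, V#2); searched #../#.. to 9

PV length from [#../#..]: 1 ply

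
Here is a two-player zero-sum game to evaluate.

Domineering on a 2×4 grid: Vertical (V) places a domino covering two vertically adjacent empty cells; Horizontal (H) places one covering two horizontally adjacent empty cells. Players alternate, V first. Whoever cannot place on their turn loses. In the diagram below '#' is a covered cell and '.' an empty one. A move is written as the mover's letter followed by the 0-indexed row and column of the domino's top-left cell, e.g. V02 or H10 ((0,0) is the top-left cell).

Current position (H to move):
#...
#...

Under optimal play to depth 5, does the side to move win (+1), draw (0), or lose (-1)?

value(#.../#..., H) = +1

[#.../#...] H move#1: H01:+1/###./#...*, H02:+1/#.##/#..., H11:+1/#.../###., H12:+1/#.../#.##
[###./#...] V move#2: V03:-1/####/#..#*
[####/#..#] H move#3: H11:+1/####/####*
[####/####] end (terminal -1, V#4); searched #.../#... to 5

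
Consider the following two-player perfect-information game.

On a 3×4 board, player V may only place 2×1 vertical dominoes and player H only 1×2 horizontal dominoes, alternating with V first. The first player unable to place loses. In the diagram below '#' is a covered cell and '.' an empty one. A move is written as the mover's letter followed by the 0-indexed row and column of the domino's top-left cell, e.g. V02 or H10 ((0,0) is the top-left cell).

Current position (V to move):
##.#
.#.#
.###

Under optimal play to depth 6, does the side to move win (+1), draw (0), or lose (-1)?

ply 1, V at ##.#/.#.#/.### | V02=+1→####/.###/.###*; V10=+1→##.#/##.#/####
ply 2: ####/.###/.### is terminal -1 (H); from ##.#/.#.#/.### depth 6

value(##.#/.#.#/.###, V) = +1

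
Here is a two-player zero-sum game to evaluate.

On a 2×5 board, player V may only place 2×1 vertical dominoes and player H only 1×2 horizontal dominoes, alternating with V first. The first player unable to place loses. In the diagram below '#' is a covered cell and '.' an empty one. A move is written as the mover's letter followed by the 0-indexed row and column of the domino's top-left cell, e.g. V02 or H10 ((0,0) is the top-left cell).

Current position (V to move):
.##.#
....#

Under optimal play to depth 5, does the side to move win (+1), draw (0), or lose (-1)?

value(.##.#/....#, V) = -1

[.##.#/....#] V move#1: V00:-1/###.#/#...#*, V03:-1/.####/...##
[###.#/#...#] H move#2: H11:-1/###.#/###.#, H12:+1/###.#/#.###*
[###.#/#.###] end (terminal -1, V#3); searched .##.#/....# to 5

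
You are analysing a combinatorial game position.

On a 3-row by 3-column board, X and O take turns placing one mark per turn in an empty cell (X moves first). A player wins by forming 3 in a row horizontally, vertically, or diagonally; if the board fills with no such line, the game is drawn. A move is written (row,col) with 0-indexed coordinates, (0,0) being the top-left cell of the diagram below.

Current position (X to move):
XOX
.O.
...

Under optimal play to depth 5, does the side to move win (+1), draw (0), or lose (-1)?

ply 1, X at XOX/.O./... | (1,0)=-1→XOX/XO./...; (1,2)=-1→XOX/.OX/...; (2,0)=-1→XOX/.O./X..; (2,1)=+0→XOX/.O./.X.*; (2,2)=-1→XOX/.O./..X
ply 2, O at XOX/.O./.X. | (1,0)=+0→XOX/OO./.X.*; (1,2)=+0→XOX/.OO/.X.; (2,0)=+0→XOX/.O./OX.; (2,2)=+0→XOX/.O./.XO
ply 3, X at XOX/OO./.X. | (1,2)=+0→XOX/OOX/.X.*; (2,0)=-1→XOX/OO./XX.; (2,2)=-1→XOX/OO./.XX
ply 4, O at XOX/OOX/.X. | (2,0)=-1→XOX/OOX/OX.; (2,2)=+0→XOX/OOX/.XO*
ply 5, X at XOX/OOX/.XO | (2,0)=+0→XOX/OOX/XXO*
ply 6: XOX/OOX/XXO is terminal +0 (O); from XOX/.O./... depth 5

value(XOX/.O./..., X) = 0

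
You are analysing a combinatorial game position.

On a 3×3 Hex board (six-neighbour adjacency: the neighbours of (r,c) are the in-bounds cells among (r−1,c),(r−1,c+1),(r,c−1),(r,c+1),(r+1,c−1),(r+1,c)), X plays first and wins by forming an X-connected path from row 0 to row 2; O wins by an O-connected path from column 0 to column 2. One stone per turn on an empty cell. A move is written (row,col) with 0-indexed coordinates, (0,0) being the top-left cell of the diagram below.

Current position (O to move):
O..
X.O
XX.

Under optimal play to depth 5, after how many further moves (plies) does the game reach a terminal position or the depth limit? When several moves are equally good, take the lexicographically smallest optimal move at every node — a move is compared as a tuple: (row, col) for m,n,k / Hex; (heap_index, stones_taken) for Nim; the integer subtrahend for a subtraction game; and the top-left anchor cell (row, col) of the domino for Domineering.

PV length from [O../X.O/XX.]: 3 plies

ply 1, O at O../X.O/XX. | (0,1)=+1→OO./X.O/XX.*; (0,2)=-1→O.O/X.O/XX.; (1,1)=-1→O../XOO/XX.; (2,2)=-1→O../X.O/XXO
ply 2, X at OO./X.O/XX. | (0,2)=-1→OOX/X.O/XX.*; (1,1)=-1→OO./XXO/XX.; (2,2)=-1→OO./X.O/XXX
ply 3, O at OOX/X.O/XX. | (1,1)=+1→OOX/XOO/XX.*; (2,2)=-1→OOX/X.O/XXO
ply 4: OOX/XOO/XX. is terminal -1 (X); from O../X.O/XX. depth 5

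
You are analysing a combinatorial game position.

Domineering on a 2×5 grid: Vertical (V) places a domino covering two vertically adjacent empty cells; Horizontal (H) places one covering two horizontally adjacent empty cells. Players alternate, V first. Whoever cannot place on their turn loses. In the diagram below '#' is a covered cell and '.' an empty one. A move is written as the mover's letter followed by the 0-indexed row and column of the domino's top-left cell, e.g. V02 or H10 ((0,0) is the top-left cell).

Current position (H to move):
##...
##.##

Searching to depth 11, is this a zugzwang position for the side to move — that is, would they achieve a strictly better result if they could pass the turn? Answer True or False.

zugzwang(##.../##.##, H) = False

[##.../##.##] H move#1: H02:+1/####./##.##*, H03:-1/##.##/##.##
[####./##.##] end (terminal -1, V#2); searched ##.../##.## to 11
pass branch (V moves first from the same position):
  | [##.../##.##] V move#1: V02:-1/###../#####*
  | [###../#####] H move#2: H03:+1/#####/#####*
  | [#####/#####] end (terminal -1, V#3); searched ##.../##.## to 11
H moving scores +1; H passing scores +1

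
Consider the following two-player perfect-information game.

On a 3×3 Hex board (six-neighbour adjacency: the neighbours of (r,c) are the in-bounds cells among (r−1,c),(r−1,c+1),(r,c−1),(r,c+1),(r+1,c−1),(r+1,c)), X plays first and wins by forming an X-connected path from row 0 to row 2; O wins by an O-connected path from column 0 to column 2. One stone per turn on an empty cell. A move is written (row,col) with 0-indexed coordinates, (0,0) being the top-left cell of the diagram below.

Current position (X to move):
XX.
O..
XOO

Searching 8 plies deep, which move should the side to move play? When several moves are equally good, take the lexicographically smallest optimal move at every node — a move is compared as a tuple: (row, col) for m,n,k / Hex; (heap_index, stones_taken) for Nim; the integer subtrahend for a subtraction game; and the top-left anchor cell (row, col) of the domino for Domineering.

p1 X@[XX./O../XOO]: (0,2)[XXX/O../XOO]-1 (1,1)[XX./OX./XOO]+1* (1,2)[XX./O.X/XOO]-1
p2 O@[XX./OX./XOO] terminal -1; root [XX./O../XOO] d8

X's best at [XX./O../XOO]: (1,1)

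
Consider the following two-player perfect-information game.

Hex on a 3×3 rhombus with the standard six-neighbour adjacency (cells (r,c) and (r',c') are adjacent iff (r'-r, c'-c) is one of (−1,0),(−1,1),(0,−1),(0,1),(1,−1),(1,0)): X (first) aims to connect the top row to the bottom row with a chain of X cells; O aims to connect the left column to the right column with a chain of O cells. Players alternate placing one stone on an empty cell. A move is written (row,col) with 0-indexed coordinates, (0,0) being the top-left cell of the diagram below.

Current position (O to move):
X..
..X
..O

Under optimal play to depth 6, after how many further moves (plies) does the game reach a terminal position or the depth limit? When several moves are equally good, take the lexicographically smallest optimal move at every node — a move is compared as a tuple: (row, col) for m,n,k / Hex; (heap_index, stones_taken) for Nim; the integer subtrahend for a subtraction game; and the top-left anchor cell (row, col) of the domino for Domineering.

p1 O@[X../..X/..O]: (0,1)[XO./..X/..O]-1 (0,2)[X.O/..X/..O]-1 (1,0)[X../O.X/..O]-1 (1,1)[X../.OX/..O]+1* (2,0)[X../..X/O.O]-1 (2,1)[X../..X/.OO]-1
p2 X@[X../.OX/..O]: (0,1)[XX./.OX/..O]-1* (0,2)[X.X/.OX/..O]-1 (1,0)[X../XOX/..O]-1 (2,0)[X../.OX/X.O]-1 (2,1)[X../.OX/.XO]-1
p3 O@[XX./.OX/..O]: (0,2)[XXO/.OX/..O]+1* (1,0)[XX./OOX/..O]+1 (2,0)[XX./.OX/O.O]+1 (2,1)[XX./.OX/.OO]+1
p4 X@[XXO/.OX/..O]: (1,0)[XXO/XOX/..O]-1* (2,0)[XXO/.OX/X.O]-1 (2,1)[XXO/.OX/.XO]-1
p5 O@[XXO/XOX/..O]: (2,0)[XXO/XOX/O.O]+1* (2,1)[XXO/XOX/.OO]-1
p6 X@[XXO/XOX/O.O] terminal -1; root [X../..X/..O] d6

PV length from [X../..X/..O]: 5 plies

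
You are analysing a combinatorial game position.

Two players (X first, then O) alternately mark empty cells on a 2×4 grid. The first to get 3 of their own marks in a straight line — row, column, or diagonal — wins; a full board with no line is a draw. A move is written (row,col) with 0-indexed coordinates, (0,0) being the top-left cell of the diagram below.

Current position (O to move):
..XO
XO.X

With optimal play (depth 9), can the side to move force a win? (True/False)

p1 O@[..XO/XO.X]: (0,0)[O.XO/XO.X]+0* (0,1)[.OXO/XO.X]+0 (1,2)[..XO/XOOX]+0
p2 X@[O.XO/XO.X]: (0,1)[OXXO/XO.X]+0* (1,2)[O.XO/XOXX]+0
p3 O@[OXXO/XO.X]: (1,2)[OXXO/XOOX]+0*
p4 X@[OXXO/XOOX] terminal +0; root [..XO/XO.X] d9

O winning at [..XO/XO.X]: False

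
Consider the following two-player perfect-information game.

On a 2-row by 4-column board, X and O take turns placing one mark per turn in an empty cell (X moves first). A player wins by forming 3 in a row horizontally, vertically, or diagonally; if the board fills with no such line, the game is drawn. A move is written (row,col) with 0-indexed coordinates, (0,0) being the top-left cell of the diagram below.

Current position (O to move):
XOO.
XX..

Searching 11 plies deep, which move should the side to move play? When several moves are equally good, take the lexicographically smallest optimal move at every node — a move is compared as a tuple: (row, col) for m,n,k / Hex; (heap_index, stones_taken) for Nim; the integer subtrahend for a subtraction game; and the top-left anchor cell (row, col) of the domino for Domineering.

O's best at [XOO./XX..]: (0,3)

ply 1, O at XOO./XX.. | (0,3)=+1→XOOO/XX..*; (1,2)=+0→XOO./XXO.; (1,3)=-1→XOO./XX.O
ply 2: XOOO/XX.. is terminal -1 (X); from XOO./XX.. depth 11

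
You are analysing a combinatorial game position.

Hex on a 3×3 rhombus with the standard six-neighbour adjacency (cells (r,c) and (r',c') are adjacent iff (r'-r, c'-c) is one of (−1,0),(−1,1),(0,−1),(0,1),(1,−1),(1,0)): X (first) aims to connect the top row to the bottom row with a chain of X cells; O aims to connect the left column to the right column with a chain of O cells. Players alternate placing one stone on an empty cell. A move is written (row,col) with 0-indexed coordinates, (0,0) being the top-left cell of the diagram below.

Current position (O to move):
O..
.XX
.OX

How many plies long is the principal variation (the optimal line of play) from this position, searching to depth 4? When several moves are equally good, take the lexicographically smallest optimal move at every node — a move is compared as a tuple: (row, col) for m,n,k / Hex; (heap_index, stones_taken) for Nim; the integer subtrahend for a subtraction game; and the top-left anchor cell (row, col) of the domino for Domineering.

PV length from [O../.XX/.OX]: 2 plies

p1 O@[O../.XX/.OX]: (0,1)[OO./.XX/.OX]-1* (0,2)[O.O/.XX/.OX]-1 (1,0)[O../OXX/.OX]-1 (2,0)[O../.XX/OOX]-1
p2 X@[OO./.XX/.OX]: (0,2)[OOX/.XX/.OX]+1* (1,0)[OO./XXX/.OX]-1 (2,0)[OO./.XX/XOX]-1
p3 O@[OOX/.XX/.OX] terminal -1; root [O../.XX/.OX] d4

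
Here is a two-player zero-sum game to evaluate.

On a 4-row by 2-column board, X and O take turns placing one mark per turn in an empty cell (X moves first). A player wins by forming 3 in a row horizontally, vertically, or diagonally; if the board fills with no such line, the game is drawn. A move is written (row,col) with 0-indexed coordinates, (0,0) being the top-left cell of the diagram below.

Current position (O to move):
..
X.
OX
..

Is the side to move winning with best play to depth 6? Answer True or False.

p1 O@[../X./OX/..]: (0,0)[O./X./OX/..]-1 (0,1)[.O/X./OX/..]+0* (1,1)[../XO/OX/..]+0 (3,0)[../X./OX/O.]-1 (3,1)[../X./OX/.O]+0
p2 X@[.O/X./OX/..]: (0,0)[XO/X./OX/..]+0* (1,1)[.O/XX/OX/..]+0 (3,0)[.O/X./OX/X.]+0 (3,1)[.O/X./OX/.X]+0
p3 O@[XO/X./OX/..]: (1,1)[XO/XO/OX/..]+0* (3,0)[XO/X./OX/O.]+0 (3,1)[XO/X./OX/.O]+0
p4 X@[XO/XO/OX/..]: (3,0)[XO/XO/OX/X.]+0* (3,1)[XO/XO/OX/.X]+0
p5 O@[XO/XO/OX/X.]: (3,1)[XO/XO/OX/XO]+0*
p6 X@[XO/XO/OX/XO] terminal +0; root [../X./OX/..] d6

O winning at [../X./OX/..]: False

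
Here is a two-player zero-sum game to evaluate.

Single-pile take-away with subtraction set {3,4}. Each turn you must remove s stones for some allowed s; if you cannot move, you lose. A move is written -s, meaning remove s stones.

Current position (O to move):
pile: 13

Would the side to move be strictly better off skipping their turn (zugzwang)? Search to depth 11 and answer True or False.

zugzwang(13, O) = False

ply 1, O at 13 | -3=-1→10; -4=+1→9*
ply 2, X at 9 | -3=-1→6*; -4=-1→5
ply 3, O at 6 | -3=-1→3; -4=+1→2*
ply 4: 2 is terminal -1 (X); from 13 depth 11
pass branch (X moves first from the same position):
  | ply 1, X at 13 | -3=-1→10; -4=+1→9*
  | ply 2, O at 9 | -3=-1→6*; -4=-1→5
  | ply 3, X at 6 | -3=-1→3; -4=+1→2*
  | ply 4: 2 is terminal -1 (O); from 13 depth 11
O moving scores +1; O passing scores -1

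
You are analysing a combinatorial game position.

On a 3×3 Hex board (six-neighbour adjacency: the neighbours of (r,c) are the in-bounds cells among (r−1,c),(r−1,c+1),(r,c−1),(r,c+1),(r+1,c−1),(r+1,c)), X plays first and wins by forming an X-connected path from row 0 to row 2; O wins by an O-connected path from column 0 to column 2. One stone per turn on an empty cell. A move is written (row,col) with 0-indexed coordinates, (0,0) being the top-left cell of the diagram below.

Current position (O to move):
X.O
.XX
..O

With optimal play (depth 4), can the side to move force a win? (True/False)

O winning at [X.O/.XX/..O]: False

ply 1, O at X.O/.XX/..O | (0,1)=-1→XOO/.XX/..O*; (1,0)=-1→X.O/OXX/..O; (2,0)=-1→X.O/.XX/O.O; (2,1)=-1→X.O/.XX/.OO
ply 2, X at XOO/.XX/..O | (1,0)=+1→XOO/XXX/..O*; (2,0)=-1→XOO/.XX/X.O; (2,1)=-1→XOO/.XX/.XO
ply 3, O at XOO/XXX/..O | (2,0)=-1→XOO/XXX/O.O*; (2,1)=-1→XOO/XXX/.OO
ply 4, X at XOO/XXX/O.O | (2,1)=+1→XOO/XXX/OXO*
ply 5: XOO/XXX/OXO is terminal -1 (O); from X.O/.XX/..O depth 4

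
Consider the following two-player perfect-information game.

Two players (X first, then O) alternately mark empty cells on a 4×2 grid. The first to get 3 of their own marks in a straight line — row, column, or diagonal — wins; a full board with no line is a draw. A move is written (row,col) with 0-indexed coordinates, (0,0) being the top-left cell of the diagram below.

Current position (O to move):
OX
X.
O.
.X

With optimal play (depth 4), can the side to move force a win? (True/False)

O winning at [OX/X./O./.X]: False

ply 1, O at OX/X./O./.X | (1,1)=+0→OX/XO/O./.X*; (2,1)=+0→OX/X./OO/.X; (3,0)=+0→OX/X./O./OX
ply 2, X at OX/XO/O./.X | (2,1)=+0→OX/XO/OX/.X*; (3,0)=+0→OX/XO/O./XX
ply 3, O at OX/XO/OX/.X | (3,0)=+0→OX/XO/OX/OX*
ply 4: OX/XO/OX/OX is terminal +0 (X); from OX/X./O./.X depth 4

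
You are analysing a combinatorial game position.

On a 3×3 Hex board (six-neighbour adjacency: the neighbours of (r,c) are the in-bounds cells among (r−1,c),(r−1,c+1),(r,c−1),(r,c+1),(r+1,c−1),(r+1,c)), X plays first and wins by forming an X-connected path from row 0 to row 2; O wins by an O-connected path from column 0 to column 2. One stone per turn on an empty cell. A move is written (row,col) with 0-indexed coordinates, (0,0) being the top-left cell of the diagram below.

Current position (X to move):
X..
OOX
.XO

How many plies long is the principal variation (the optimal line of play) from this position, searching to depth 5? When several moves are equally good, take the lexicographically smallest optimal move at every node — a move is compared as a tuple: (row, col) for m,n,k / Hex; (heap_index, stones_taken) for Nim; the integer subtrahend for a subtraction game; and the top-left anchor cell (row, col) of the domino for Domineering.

PV length from [X../OOX/.XO]: 1 ply

ply 1, X at X../OOX/.XO | (0,1)=-1→XX./OOX/.XO; (0,2)=+1→X.X/OOX/.XO*; (2,0)=-1→X../OOX/XXO
ply 2: X.X/OOX/.XO is terminal -1 (O); from X../OOX/.XO depth 5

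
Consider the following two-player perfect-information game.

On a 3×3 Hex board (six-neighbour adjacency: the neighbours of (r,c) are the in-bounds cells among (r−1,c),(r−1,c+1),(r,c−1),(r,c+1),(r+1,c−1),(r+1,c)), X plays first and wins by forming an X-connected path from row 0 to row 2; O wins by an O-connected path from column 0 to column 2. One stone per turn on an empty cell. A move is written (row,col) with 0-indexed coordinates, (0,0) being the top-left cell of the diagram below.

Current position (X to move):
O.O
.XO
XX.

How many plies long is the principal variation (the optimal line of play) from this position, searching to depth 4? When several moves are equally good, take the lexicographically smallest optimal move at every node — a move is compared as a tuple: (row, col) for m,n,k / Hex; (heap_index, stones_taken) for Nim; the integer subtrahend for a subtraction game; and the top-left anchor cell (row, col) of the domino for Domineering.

ply 1, X at O.O/.XO/XX. | (0,1)=+1→OXO/.XO/XX.*; (1,0)=-1→O.O/XXO/XX.; (2,2)=-1→O.O/.XO/XXX
ply 2: OXO/.XO/XX. is terminal -1 (O); from O.O/.XO/XX. depth 4

PV length from [O.O/.XO/XX.]: 1 ply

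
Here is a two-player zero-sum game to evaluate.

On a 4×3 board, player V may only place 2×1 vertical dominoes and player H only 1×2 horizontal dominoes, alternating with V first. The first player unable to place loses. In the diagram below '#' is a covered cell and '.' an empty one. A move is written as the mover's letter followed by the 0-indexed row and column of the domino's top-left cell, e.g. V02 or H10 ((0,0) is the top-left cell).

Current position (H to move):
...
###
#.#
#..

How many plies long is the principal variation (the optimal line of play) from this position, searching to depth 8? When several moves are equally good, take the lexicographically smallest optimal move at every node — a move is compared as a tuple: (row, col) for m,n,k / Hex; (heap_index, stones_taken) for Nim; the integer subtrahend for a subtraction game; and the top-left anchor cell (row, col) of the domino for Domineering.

ply 1, H at .../###/#.#/#.. | H00=-1→##./###/#.#/#..; H01=-1→.##/###/#.#/#..; H31=+1→.../###/#.#/###*
ply 2: .../###/#.#/### is terminal -1 (V); from .../###/#.#/#.. depth 8

PV length from [.../###/#.#/#..]: 1 ply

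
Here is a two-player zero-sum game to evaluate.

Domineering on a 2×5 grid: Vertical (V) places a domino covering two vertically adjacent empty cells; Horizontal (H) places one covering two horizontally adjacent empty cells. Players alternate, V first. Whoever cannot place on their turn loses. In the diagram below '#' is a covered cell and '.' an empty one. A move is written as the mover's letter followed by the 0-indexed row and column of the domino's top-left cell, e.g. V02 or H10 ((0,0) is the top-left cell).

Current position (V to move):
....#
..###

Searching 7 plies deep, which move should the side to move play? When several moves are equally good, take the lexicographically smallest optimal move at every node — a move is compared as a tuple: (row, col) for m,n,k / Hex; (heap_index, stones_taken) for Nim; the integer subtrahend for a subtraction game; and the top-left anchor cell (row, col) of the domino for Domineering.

V's best at [....#/..###]: V01

[....#/..###] V move#1: V00:-1/#...#/#.###, V01:+1/.#..#/.####*
[.#..#/.####] H move#2: H02:-1/.####/.####*
[.####/.####] V move#3: V00:+1/#####/#####*
[#####/#####] end (terminal -1, H#4); searched ....#/..### to 7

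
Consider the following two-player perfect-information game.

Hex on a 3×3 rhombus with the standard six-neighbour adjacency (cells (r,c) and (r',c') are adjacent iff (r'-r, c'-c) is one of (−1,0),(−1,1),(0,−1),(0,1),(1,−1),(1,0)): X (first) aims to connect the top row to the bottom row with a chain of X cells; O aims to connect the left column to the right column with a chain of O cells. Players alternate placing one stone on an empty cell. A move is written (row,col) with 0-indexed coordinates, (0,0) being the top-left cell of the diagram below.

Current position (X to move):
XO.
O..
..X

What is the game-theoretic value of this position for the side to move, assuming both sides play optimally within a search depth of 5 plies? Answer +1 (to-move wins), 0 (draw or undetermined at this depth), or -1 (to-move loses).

value(XO./O../..X, X) = +1

ply 1, X at XO./O../..X | (0,2)=+1→XOX/O../..X*; (1,1)=-1→XO./OX./..X; (1,2)=-1→XO./O.X/..X; (2,0)=-1→XO./O../X.X; (2,1)=-1→XO./O../.XX
ply 2, O at XOX/O../..X | (1,1)=-1→XOX/OO./..X*; (1,2)=-1→XOX/O.O/..X; (2,0)=-1→XOX/O../O.X; (2,1)=-1→XOX/O../.OX
ply 3, X at XOX/OO./..X | (1,2)=+1→XOX/OOX/..X*; (2,0)=-1→XOX/OO./X.X; (2,1)=-1→XOX/OO./.XX
ply 4: XOX/OOX/..X is terminal -1 (O); from XO./O../..X depth 5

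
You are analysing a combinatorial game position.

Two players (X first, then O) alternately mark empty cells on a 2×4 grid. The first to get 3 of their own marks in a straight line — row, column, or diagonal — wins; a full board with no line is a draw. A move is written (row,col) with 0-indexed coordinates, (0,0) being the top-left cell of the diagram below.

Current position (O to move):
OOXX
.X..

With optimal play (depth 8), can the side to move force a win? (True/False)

[OOXX/.X..] O move#1: (1,0):+0/OOXX/OX..*, (1,2):+0/OOXX/.XO., (1,3):+0/OOXX/.X.O
[OOXX/OX..] X move#2: (1,2):+0/OOXX/OXX.*, (1,3):+0/OOXX/OX.X
[OOXX/OXX.] O move#3: (1,3):+0/OOXX/OXXO*
[OOXX/OXXO] end (terminal +0, X#4); searched OOXX/.X.. to 8

O winning at [OOXX/.X..]: False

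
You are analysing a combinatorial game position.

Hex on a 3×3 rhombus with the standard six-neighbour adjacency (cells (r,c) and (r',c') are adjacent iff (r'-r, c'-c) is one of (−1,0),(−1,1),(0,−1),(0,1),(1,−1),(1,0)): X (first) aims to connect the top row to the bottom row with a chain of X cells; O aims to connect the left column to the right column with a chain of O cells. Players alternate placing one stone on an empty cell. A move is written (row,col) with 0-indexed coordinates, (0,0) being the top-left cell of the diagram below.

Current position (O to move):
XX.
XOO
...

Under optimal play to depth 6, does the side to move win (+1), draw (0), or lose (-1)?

ply 1, O at XX./XOO/... | (0,2)=-1→XXO/XOO/...; (2,0)=+1→XX./XOO/O..*; (2,1)=-1→XX./XOO/.O.; (2,2)=-1→XX./XOO/..O
ply 2: XX./XOO/O.. is terminal -1 (X); from XX./XOO/... depth 6

value(XX./XOO/..., O) = +1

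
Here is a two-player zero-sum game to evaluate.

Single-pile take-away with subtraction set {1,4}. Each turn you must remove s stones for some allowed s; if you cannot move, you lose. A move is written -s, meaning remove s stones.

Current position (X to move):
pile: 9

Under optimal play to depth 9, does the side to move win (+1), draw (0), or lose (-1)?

value(9, X) = +1

ply 1, X at 9 | -1=-1→8; -4=+1→5*
ply 2, O at 5 | -1=-1→4*; -4=-1→1
ply 3, X at 4 | -1=-1→3; -4=+1→0*
ply 4: 0 is terminal -1 (O); from 9 depth 9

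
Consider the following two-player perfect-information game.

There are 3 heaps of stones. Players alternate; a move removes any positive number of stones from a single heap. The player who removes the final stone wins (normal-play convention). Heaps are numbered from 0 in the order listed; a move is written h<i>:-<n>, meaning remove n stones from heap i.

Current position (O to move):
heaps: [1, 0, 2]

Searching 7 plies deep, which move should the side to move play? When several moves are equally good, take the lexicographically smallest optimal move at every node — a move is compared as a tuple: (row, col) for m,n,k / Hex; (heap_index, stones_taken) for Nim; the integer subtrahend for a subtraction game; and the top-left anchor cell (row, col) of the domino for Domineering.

[(1,0,2)] O move#1: h0:-1:-1/(0,0,2), h2:-1:+1/(1,0,1)*, h2:-2:-1/(1,0,0)
[(1,0,1)] X move#2: h0:-1:-1/(0,0,1)*, h2:-1:-1/(1,0,0)
[(0,0,1)] O move#3: h2:-1:+1/(0,0,0)*
[(0,0,0)] end (terminal -1, X#4); searched (1,0,2) to 7

O's best at [(1,0,2)]: h2:-1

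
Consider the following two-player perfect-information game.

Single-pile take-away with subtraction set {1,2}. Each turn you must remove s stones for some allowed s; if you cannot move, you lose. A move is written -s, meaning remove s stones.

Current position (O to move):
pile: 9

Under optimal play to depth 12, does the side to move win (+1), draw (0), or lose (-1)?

[9] O move#1: -1:-1/8*, -2:-1/7
[8] X move#2: -1:-1/7, -2:+1/6*
[6] O move#3: -1:-1/5*, -2:-1/4
[5] X move#4: -1:-1/4, -2:+1/3*
[3] O move#5: -1:-1/2*, -2:-1/1
[2] X move#6: -1:-1/1, -2:+1/0*
[0] end (terminal -1, O#7); searched 9 to 12

value(9, O) = -1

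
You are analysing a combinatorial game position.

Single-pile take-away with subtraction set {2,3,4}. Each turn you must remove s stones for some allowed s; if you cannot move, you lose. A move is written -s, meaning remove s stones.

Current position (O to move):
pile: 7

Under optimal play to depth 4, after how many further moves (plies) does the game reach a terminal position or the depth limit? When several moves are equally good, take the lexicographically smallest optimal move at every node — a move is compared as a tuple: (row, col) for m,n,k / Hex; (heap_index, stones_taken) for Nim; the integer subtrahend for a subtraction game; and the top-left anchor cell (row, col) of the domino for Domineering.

ply 1, O at 7 | -2=-1→5*; -3=-1→4; -4=-1→3
ply 2, X at 5 | -2=-1→3; -3=-1→2; -4=+1→1*
ply 3: 1 is terminal -1 (O); from 7 depth 4

PV length from [7]: 2 plies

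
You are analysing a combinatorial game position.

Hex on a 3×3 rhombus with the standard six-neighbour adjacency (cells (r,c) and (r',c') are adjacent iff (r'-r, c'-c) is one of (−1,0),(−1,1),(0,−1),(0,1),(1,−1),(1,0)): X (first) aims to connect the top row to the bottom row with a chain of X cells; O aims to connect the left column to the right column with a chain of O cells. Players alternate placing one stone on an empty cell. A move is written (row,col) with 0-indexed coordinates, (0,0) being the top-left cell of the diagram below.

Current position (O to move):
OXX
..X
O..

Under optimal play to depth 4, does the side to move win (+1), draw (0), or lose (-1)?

p1 O@[OXX/..X/O..]: (1,0)[OXX/O.X/O..]-1* (1,1)[OXX/.OX/O..]-1 (2,1)[OXX/..X/OO.]-1 (2,2)[OXX/..X/O.O]-1
p2 X@[OXX/O.X/O..]: (1,1)[OXX/OXX/O..]+1* (2,1)[OXX/O.X/OX.]+1 (2,2)[OXX/O.X/O.X]+1
p3 O@[OXX/OXX/O..]: (2,1)[OXX/OXX/OO.]-1* (2,2)[OXX/OXX/O.O]-1
p4 X@[OXX/OXX/OO.]: (2,2)[OXX/OXX/OOX]+1*
p5 O@[OXX/OXX/OOX] terminal -1; root [OXX/..X/O..] d4

value(OXX/..X/O.., O) = -1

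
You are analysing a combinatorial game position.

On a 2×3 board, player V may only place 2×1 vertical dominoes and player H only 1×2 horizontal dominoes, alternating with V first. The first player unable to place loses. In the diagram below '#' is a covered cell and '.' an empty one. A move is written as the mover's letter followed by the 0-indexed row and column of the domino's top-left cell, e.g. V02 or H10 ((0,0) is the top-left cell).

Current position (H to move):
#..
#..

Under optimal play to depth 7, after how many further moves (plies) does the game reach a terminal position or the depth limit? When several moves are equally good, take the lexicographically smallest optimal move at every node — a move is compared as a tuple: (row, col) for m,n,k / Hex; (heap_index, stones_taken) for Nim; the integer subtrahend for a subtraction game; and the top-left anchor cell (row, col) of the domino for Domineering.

ply 1, H at #../#.. | H01=+1→###/#..*; H11=+1→#../###
ply 2: ###/#.. is terminal -1 (V); from #../#.. depth 7

PV length from [#../#..]: 1 ply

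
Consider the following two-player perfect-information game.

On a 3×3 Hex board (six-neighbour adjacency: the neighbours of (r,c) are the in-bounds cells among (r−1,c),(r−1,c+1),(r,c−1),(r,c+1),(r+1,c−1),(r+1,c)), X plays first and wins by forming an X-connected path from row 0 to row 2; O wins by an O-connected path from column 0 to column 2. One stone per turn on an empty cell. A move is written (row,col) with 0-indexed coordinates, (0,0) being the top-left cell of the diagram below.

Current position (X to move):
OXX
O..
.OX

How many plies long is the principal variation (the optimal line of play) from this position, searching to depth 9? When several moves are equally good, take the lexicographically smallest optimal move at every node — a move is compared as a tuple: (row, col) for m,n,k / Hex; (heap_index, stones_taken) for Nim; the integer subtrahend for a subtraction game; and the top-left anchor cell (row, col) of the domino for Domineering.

PV length from [OXX/O../.OX]: 3 plies

ply 1, X at OXX/O../.OX | (1,1)=+1→OXX/OX./.OX*; (1,2)=+1→OXX/O.X/.OX; (2,0)=+1→OXX/O../XOX
ply 2, O at OXX/OX./.OX | (1,2)=-1→OXX/OXO/.OX*; (2,0)=-1→OXX/OX./OOX
ply 3, X at OXX/OXO/.OX | (2,0)=+1→OXX/OXO/XOX*
ply 4: OXX/OXO/XOX is terminal -1 (O); from OXX/O../.OX depth 9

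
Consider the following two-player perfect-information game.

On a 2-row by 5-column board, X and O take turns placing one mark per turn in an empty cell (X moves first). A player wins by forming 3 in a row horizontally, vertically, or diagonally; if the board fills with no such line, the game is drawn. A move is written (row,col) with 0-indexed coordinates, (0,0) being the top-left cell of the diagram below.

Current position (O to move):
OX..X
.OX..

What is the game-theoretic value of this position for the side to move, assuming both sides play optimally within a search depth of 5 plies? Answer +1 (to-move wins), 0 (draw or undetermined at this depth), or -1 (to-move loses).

p1 O@[OX..X/.OX..]: (0,2)[OXO.X/.OX..]+0* (0,3)[OX.OX/.OX..]+0 (1,0)[OX..X/OOX..]+0 (1,3)[OX..X/.OXO.]+0 (1,4)[OX..X/.OX.O]+0
p2 X@[OXO.X/.OX..]: (0,3)[OXOXX/.OX..]+0* (1,0)[OXO.X/XOX..]+0 (1,3)[OXO.X/.OXX.]+0 (1,4)[OXO.X/.OX.X]+0
p3 O@[OXOXX/.OX..]: (1,0)[OXOXX/OOX..]+0* (1,3)[OXOXX/.OXO.]+0 (1,4)[OXOXX/.OX.O]+0
p4 X@[OXOXX/OOX..]: (1,3)[OXOXX/OOXX.]+0* (1,4)[OXOXX/OOX.X]+0
p5 O@[OXOXX/OOXX.]: (1,4)[OXOXX/OOXXO]+0*
p6 X@[OXOXX/OOXXO] terminal +0; root [OX..X/.OX..] d5

value(OX..X/.OX.., O) = 0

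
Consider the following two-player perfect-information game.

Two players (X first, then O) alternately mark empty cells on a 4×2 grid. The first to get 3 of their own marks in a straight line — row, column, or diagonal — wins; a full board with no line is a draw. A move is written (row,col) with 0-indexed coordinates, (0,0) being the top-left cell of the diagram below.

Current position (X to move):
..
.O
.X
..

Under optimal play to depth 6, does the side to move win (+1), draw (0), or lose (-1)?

value(../.O/.X/.., X) = 0

p1 X@[../.O/.X/..]: (0,0)[X./.O/.X/..]+0* (0,1)[.X/.O/.X/..]+0 (1,0)[../XO/.X/..]+0 (2,0)[../.O/XX/..]+0 (3,0)[../.O/.X/X.]+0 (3,1)[../.O/.X/.X]+0
p2 O@[X./.O/.X/..]: (0,1)[XO/.O/.X/..]+0* (1,0)[X./OO/.X/..]+0 (2,0)[X./.O/OX/..]+0 (3,0)[X./.O/.X/O.]+0 (3,1)[X./.O/.X/.O]+0
p3 X@[XO/.O/.X/..]: (1,0)[XO/XO/.X/..]+0* (2,0)[XO/.O/XX/..]+0 (3,0)[XO/.O/.X/X.]+0 (3,1)[XO/.O/.X/.X]+0
p4 O@[XO/XO/.X/..]: (2,0)[XO/XO/OX/..]+0* (3,0)[XO/XO/.X/O.]-1 (3,1)[XO/XO/.X/.O]-1
p5 X@[XO/XO/OX/..]: (3,0)[XO/XO/OX/X.]+0* (3,1)[XO/XO/OX/.X]+0
p6 O@[XO/XO/OX/X.]: (3,1)[XO/XO/OX/XO]+0*
p7 X@[XO/XO/OX/XO] terminal +0; root [../.O/.X/..] d6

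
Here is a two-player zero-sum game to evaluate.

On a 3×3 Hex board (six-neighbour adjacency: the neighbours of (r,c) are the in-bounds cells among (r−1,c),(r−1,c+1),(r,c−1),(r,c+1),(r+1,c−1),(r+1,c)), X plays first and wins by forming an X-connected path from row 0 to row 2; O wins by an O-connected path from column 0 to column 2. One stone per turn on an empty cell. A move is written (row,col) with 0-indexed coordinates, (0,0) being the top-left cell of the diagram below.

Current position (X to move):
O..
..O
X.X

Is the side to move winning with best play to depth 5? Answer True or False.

X winning at [O../..O/X.X]: True

ply 1, X at O../..O/X.X | (0,1)=+1→OX./..O/X.X*; (0,2)=-1→O.X/..O/X.X; (1,0)=-1→O../X.O/X.X; (1,1)=+1→O../.XO/X.X; (2,1)=-1→O../..O/XXX
ply 2, O at OX./..O/X.X | (0,2)=-1→OXO/..O/X.X*; (1,0)=-1→OX./O.O/X.X; (1,1)=-1→OX./.OO/X.X; (2,1)=-1→OX./..O/XOX
ply 3, X at OXO/..O/X.X | (1,0)=+1→OXO/X.O/X.X*; (1,1)=+1→OXO/.XO/X.X; (2,1)=+1→OXO/..O/XXX
ply 4: OXO/X.O/X.X is terminal -1 (O); from O../..O/X.X depth 5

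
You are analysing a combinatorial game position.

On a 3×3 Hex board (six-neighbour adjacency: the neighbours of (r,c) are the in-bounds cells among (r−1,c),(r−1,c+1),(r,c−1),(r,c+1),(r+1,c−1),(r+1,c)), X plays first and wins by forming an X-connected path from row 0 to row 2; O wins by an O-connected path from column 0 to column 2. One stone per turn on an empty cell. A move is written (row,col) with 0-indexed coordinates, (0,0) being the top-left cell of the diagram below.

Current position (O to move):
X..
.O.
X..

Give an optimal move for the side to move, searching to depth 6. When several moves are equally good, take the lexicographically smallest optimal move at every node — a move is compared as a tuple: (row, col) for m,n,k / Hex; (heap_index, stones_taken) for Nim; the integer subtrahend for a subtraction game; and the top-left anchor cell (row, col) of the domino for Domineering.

O's best at [X../.O./X..]: (1,0)

p1 O@[X../.O./X..]: (0,1)[XO./.O./X..]-1 (0,2)[X.O/.O./X..]-1 (1,0)[X../OO./X..]+1* (1,2)[X../.OO/X..]-1 (2,1)[X../.O./XO.]-1 (2,2)[X../.O./X.O]-1
p2 X@[X../OO./X..]: (0,1)[XX./OO./X..]-1* (0,2)[X.X/OO./X..]-1 (1,2)[X../OOX/X..]-1 (2,1)[X../OO./XX.]-1 (2,2)[X../OO./X.X]-1
p3 O@[XX./OO./X..]: (0,2)[XXO/OO./X..]+1* (1,2)[XX./OOO/X..]+1 (2,1)[XX./OO./XO.]+1 (2,2)[XX./OO./X.O]+1
p4 X@[XXO/OO./X..] terminal -1; root [X../.O./X..] d6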